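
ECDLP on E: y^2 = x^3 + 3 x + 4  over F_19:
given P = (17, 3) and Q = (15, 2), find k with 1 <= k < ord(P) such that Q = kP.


Enumerate multiples of P until we hit Q = (15, 2):
  1P = (17, 3)
  2P = (15, 2)
Match found at i = 2.

k = 2


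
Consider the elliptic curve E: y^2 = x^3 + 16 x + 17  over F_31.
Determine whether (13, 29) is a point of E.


Check whether y^2 = x^3 + 16 x + 17 (mod 31) for (x, y) = (13, 29).
LHS: y^2 = 29^2 mod 31 = 4
RHS: x^3 + 16 x + 17 = 13^3 + 16*13 + 17 mod 31 = 4
LHS = RHS

Yes, on the curve


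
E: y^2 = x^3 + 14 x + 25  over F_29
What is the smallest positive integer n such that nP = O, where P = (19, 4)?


Compute successive multiples of P until we hit O:
  1P = (19, 4)
  2P = (0, 24)
  3P = (14, 6)
  4P = (24, 27)
  5P = (6, 21)
  6P = (10, 11)
  7P = (16, 13)
  8P = (3, 6)
  ... (continuing to 20P)
  20P = O

ord(P) = 20


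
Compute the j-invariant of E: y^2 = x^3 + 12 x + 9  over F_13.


Delta = -16(4 a^3 + 27 b^2) mod 13 = 3
-1728 * (4 a)^3 = -1728 * (4*12)^3 mod 13 = 1
j = 1 * 3^(-1) mod 13 = 9

j = 9 (mod 13)


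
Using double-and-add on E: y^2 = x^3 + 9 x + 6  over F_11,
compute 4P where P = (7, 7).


k = 4 = 100_2 (binary, LSB first: 001)
Double-and-add from P = (7, 7):
  bit 0 = 0: acc unchanged = O
  bit 1 = 0: acc unchanged = O
  bit 2 = 1: acc = O + (3, 4) = (3, 4)

4P = (3, 4)


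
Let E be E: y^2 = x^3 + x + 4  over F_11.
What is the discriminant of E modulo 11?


4 a^3 + 27 b^2 = 4*1^3 + 27*4^2 = 4 + 432 = 436
Delta = -16 * (436) = -6976
Delta mod 11 = 9

Delta = 9 (mod 11)


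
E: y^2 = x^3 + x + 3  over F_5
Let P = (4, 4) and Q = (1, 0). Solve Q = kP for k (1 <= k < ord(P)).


Enumerate multiples of P until we hit Q = (1, 0):
  1P = (4, 4)
  2P = (1, 0)
Match found at i = 2.

k = 2


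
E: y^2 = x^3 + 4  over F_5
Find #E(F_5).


For each x in F_5, count y with y^2 = x^3 + 0 x + 4 mod 5:
  x = 0: RHS = 4, y in [2, 3]  -> 2 point(s)
  x = 1: RHS = 0, y in [0]  -> 1 point(s)
  x = 3: RHS = 1, y in [1, 4]  -> 2 point(s)
Affine points: 5. Add the point at infinity: total = 6.

#E(F_5) = 6


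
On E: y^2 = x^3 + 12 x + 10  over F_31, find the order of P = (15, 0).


Compute successive multiples of P until we hit O:
  1P = (15, 0)
  2P = O

ord(P) = 2


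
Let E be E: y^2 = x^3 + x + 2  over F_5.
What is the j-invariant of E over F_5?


Delta = -16(4 a^3 + 27 b^2) mod 5 = 3
-1728 * (4 a)^3 = -1728 * (4*1)^3 mod 5 = 3
j = 3 * 3^(-1) mod 5 = 1

j = 1 (mod 5)


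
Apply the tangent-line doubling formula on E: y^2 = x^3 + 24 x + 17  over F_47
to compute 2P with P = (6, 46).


Doubling: s = (3 x1^2 + a) / (2 y1)
s = (3*6^2 + 24) / (2*46) mod 47 = 28
x3 = s^2 - 2 x1 mod 47 = 28^2 - 2*6 = 20
y3 = s (x1 - x3) - y1 mod 47 = 28 * (6 - 20) - 46 = 32

2P = (20, 32)


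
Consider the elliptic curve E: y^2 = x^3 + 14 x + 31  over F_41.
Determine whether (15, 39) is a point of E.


Check whether y^2 = x^3 + 14 x + 31 (mod 41) for (x, y) = (15, 39).
LHS: y^2 = 39^2 mod 41 = 4
RHS: x^3 + 14 x + 31 = 15^3 + 14*15 + 31 mod 41 = 8
LHS != RHS

No, not on the curve


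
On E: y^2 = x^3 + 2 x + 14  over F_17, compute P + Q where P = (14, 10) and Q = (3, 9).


P != Q, so use the chord formula.
s = (y2 - y1) / (x2 - x1) = (16) / (6) mod 17 = 14
x3 = s^2 - x1 - x2 mod 17 = 14^2 - 14 - 3 = 9
y3 = s (x1 - x3) - y1 mod 17 = 14 * (14 - 9) - 10 = 9

P + Q = (9, 9)


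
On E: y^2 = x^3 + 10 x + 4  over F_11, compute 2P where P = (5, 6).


Doubling: s = (3 x1^2 + a) / (2 y1)
s = (3*5^2 + 10) / (2*6) mod 11 = 8
x3 = s^2 - 2 x1 mod 11 = 8^2 - 2*5 = 10
y3 = s (x1 - x3) - y1 mod 11 = 8 * (5 - 10) - 6 = 9

2P = (10, 9)


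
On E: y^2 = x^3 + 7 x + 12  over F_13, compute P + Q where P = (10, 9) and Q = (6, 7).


P != Q, so use the chord formula.
s = (y2 - y1) / (x2 - x1) = (11) / (9) mod 13 = 7
x3 = s^2 - x1 - x2 mod 13 = 7^2 - 10 - 6 = 7
y3 = s (x1 - x3) - y1 mod 13 = 7 * (10 - 7) - 9 = 12

P + Q = (7, 12)


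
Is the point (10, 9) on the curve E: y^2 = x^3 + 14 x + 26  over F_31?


Check whether y^2 = x^3 + 14 x + 26 (mod 31) for (x, y) = (10, 9).
LHS: y^2 = 9^2 mod 31 = 19
RHS: x^3 + 14 x + 26 = 10^3 + 14*10 + 26 mod 31 = 19
LHS = RHS

Yes, on the curve


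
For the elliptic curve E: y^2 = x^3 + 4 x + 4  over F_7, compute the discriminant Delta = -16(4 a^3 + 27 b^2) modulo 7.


4 a^3 + 27 b^2 = 4*4^3 + 27*4^2 = 256 + 432 = 688
Delta = -16 * (688) = -11008
Delta mod 7 = 3

Delta = 3 (mod 7)


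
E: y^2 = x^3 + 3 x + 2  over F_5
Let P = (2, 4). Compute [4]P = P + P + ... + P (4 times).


k = 4 = 100_2 (binary, LSB first: 001)
Double-and-add from P = (2, 4):
  bit 0 = 0: acc unchanged = O
  bit 1 = 0: acc unchanged = O
  bit 2 = 1: acc = O + (2, 1) = (2, 1)

4P = (2, 1)


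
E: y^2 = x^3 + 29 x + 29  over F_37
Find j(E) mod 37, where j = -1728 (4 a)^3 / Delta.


Delta = -16(4 a^3 + 27 b^2) mod 37 = 14
-1728 * (4 a)^3 = -1728 * (4*29)^3 mod 37 = 6
j = 6 * 14^(-1) mod 37 = 11

j = 11 (mod 37)


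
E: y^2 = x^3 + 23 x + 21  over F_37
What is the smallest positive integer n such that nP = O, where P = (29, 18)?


Compute successive multiples of P until we hit O:
  1P = (29, 18)
  2P = (28, 26)
  3P = (7, 28)
  4P = (22, 36)
  5P = (13, 36)
  6P = (35, 35)
  7P = (17, 16)
  8P = (27, 7)
  ... (continuing to 46P)
  46P = O

ord(P) = 46


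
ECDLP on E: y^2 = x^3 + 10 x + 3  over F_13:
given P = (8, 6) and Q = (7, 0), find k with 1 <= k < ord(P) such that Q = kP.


Enumerate multiples of P until we hit Q = (7, 0):
  1P = (8, 6)
  2P = (7, 0)
Match found at i = 2.

k = 2


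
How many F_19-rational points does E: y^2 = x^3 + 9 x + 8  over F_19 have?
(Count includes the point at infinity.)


For each x in F_19, count y with y^2 = x^3 + 9 x + 8 mod 19:
  x = 3: RHS = 5, y in [9, 10]  -> 2 point(s)
  x = 5: RHS = 7, y in [8, 11]  -> 2 point(s)
  x = 9: RHS = 1, y in [1, 18]  -> 2 point(s)
  x = 12: RHS = 1, y in [1, 18]  -> 2 point(s)
  x = 13: RHS = 4, y in [2, 17]  -> 2 point(s)
  x = 14: RHS = 9, y in [3, 16]  -> 2 point(s)
  x = 16: RHS = 11, y in [7, 12]  -> 2 point(s)
  x = 17: RHS = 1, y in [1, 18]  -> 2 point(s)
  x = 18: RHS = 17, y in [6, 13]  -> 2 point(s)
Affine points: 18. Add the point at infinity: total = 19.

#E(F_19) = 19


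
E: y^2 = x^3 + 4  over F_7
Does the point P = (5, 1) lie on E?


Check whether y^2 = x^3 + 0 x + 4 (mod 7) for (x, y) = (5, 1).
LHS: y^2 = 1^2 mod 7 = 1
RHS: x^3 + 0 x + 4 = 5^3 + 0*5 + 4 mod 7 = 3
LHS != RHS

No, not on the curve


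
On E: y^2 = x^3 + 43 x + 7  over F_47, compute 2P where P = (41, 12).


Doubling: s = (3 x1^2 + a) / (2 y1)
s = (3*41^2 + 43) / (2*12) mod 47 = 20
x3 = s^2 - 2 x1 mod 47 = 20^2 - 2*41 = 36
y3 = s (x1 - x3) - y1 mod 47 = 20 * (41 - 36) - 12 = 41

2P = (36, 41)


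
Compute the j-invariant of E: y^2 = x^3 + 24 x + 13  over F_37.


Delta = -16(4 a^3 + 27 b^2) mod 37 = 1
-1728 * (4 a)^3 = -1728 * (4*24)^3 mod 37 = 23
j = 23 * 1^(-1) mod 37 = 23

j = 23 (mod 37)


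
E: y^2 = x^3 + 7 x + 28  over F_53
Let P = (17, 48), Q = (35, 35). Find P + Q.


P != Q, so use the chord formula.
s = (y2 - y1) / (x2 - x1) = (40) / (18) mod 53 = 14
x3 = s^2 - x1 - x2 mod 53 = 14^2 - 17 - 35 = 38
y3 = s (x1 - x3) - y1 mod 53 = 14 * (17 - 38) - 48 = 29

P + Q = (38, 29)


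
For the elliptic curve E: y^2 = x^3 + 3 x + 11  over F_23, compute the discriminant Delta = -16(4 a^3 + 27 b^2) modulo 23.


4 a^3 + 27 b^2 = 4*3^3 + 27*11^2 = 108 + 3267 = 3375
Delta = -16 * (3375) = -54000
Delta mod 23 = 4

Delta = 4 (mod 23)


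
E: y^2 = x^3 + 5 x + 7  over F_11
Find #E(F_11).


For each x in F_11, count y with y^2 = x^3 + 5 x + 7 mod 11:
  x = 2: RHS = 3, y in [5, 6]  -> 2 point(s)
  x = 3: RHS = 5, y in [4, 7]  -> 2 point(s)
  x = 4: RHS = 3, y in [5, 6]  -> 2 point(s)
  x = 5: RHS = 3, y in [5, 6]  -> 2 point(s)
  x = 6: RHS = 0, y in [0]  -> 1 point(s)
  x = 7: RHS = 0, y in [0]  -> 1 point(s)
  x = 8: RHS = 9, y in [3, 8]  -> 2 point(s)
  x = 9: RHS = 0, y in [0]  -> 1 point(s)
  x = 10: RHS = 1, y in [1, 10]  -> 2 point(s)
Affine points: 15. Add the point at infinity: total = 16.

#E(F_11) = 16


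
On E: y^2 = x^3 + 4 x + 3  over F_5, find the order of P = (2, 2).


Compute successive multiples of P until we hit O:
  1P = (2, 2)
  2P = (2, 3)
  3P = O

ord(P) = 3


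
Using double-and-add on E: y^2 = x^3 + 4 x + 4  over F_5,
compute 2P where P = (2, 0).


k = 2 = 10_2 (binary, LSB first: 01)
Double-and-add from P = (2, 0):
  bit 0 = 0: acc unchanged = O
  bit 1 = 1: acc = O + O = O

2P = O


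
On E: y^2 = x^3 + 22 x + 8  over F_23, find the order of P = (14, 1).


Compute successive multiples of P until we hit O:
  1P = (14, 1)
  2P = (8, 12)
  3P = (5, 17)
  4P = (10, 20)
  5P = (0, 13)
  6P = (21, 5)
  7P = (1, 13)
  8P = (3, 3)
  ... (continuing to 21P)
  21P = O

ord(P) = 21


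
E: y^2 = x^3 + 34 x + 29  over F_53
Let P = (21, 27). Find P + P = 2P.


Doubling: s = (3 x1^2 + a) / (2 y1)
s = (3*21^2 + 34) / (2*27) mod 53 = 32
x3 = s^2 - 2 x1 mod 53 = 32^2 - 2*21 = 28
y3 = s (x1 - x3) - y1 mod 53 = 32 * (21 - 28) - 27 = 14

2P = (28, 14)


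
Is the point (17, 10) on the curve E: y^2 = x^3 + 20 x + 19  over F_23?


Check whether y^2 = x^3 + 20 x + 19 (mod 23) for (x, y) = (17, 10).
LHS: y^2 = 10^2 mod 23 = 8
RHS: x^3 + 20 x + 19 = 17^3 + 20*17 + 19 mod 23 = 5
LHS != RHS

No, not on the curve


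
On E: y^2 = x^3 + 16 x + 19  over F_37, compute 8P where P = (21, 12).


k = 8 = 1000_2 (binary, LSB first: 0001)
Double-and-add from P = (21, 12):
  bit 0 = 0: acc unchanged = O
  bit 1 = 0: acc unchanged = O
  bit 2 = 0: acc unchanged = O
  bit 3 = 1: acc = O + (19, 2) = (19, 2)

8P = (19, 2)


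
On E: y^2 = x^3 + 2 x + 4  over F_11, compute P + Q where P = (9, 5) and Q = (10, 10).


P != Q, so use the chord formula.
s = (y2 - y1) / (x2 - x1) = (5) / (1) mod 11 = 5
x3 = s^2 - x1 - x2 mod 11 = 5^2 - 9 - 10 = 6
y3 = s (x1 - x3) - y1 mod 11 = 5 * (9 - 6) - 5 = 10

P + Q = (6, 10)


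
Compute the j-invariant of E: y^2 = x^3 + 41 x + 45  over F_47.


Delta = -16(4 a^3 + 27 b^2) mod 47 = 17
-1728 * (4 a)^3 = -1728 * (4*41)^3 mod 47 = 28
j = 28 * 17^(-1) mod 47 = 21

j = 21 (mod 47)


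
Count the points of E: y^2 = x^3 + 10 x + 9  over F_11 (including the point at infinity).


For each x in F_11, count y with y^2 = x^3 + 10 x + 9 mod 11:
  x = 0: RHS = 9, y in [3, 8]  -> 2 point(s)
  x = 1: RHS = 9, y in [3, 8]  -> 2 point(s)
  x = 2: RHS = 4, y in [2, 9]  -> 2 point(s)
  x = 3: RHS = 0, y in [0]  -> 1 point(s)
  x = 4: RHS = 3, y in [5, 6]  -> 2 point(s)
  x = 7: RHS = 4, y in [2, 9]  -> 2 point(s)
  x = 9: RHS = 3, y in [5, 6]  -> 2 point(s)
  x = 10: RHS = 9, y in [3, 8]  -> 2 point(s)
Affine points: 15. Add the point at infinity: total = 16.

#E(F_11) = 16


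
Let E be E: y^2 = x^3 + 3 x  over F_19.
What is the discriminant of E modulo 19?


4 a^3 + 27 b^2 = 4*3^3 + 27*0^2 = 108 + 0 = 108
Delta = -16 * (108) = -1728
Delta mod 19 = 1

Delta = 1 (mod 19)


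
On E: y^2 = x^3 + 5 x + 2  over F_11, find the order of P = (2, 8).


Compute successive multiples of P until we hit O:
  1P = (2, 8)
  2P = (8, 9)
  3P = (5, 8)
  4P = (4, 3)
  5P = (3, 0)
  6P = (4, 8)
  7P = (5, 3)
  8P = (8, 2)
  ... (continuing to 10P)
  10P = O

ord(P) = 10


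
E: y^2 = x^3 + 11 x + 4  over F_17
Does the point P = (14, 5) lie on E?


Check whether y^2 = x^3 + 11 x + 4 (mod 17) for (x, y) = (14, 5).
LHS: y^2 = 5^2 mod 17 = 8
RHS: x^3 + 11 x + 4 = 14^3 + 11*14 + 4 mod 17 = 12
LHS != RHS

No, not on the curve


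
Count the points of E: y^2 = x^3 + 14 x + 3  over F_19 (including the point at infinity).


For each x in F_19, count y with y^2 = x^3 + 14 x + 3 mod 19:
  x = 2: RHS = 1, y in [1, 18]  -> 2 point(s)
  x = 4: RHS = 9, y in [3, 16]  -> 2 point(s)
  x = 7: RHS = 7, y in [8, 11]  -> 2 point(s)
  x = 8: RHS = 0, y in [0]  -> 1 point(s)
  x = 11: RHS = 6, y in [5, 14]  -> 2 point(s)
  x = 13: RHS = 7, y in [8, 11]  -> 2 point(s)
  x = 14: RHS = 17, y in [6, 13]  -> 2 point(s)
  x = 15: RHS = 16, y in [4, 15]  -> 2 point(s)
  x = 17: RHS = 5, y in [9, 10]  -> 2 point(s)
  x = 18: RHS = 7, y in [8, 11]  -> 2 point(s)
Affine points: 19. Add the point at infinity: total = 20.

#E(F_19) = 20


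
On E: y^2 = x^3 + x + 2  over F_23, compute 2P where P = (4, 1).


Doubling: s = (3 x1^2 + a) / (2 y1)
s = (3*4^2 + 1) / (2*1) mod 23 = 13
x3 = s^2 - 2 x1 mod 23 = 13^2 - 2*4 = 0
y3 = s (x1 - x3) - y1 mod 23 = 13 * (4 - 0) - 1 = 5

2P = (0, 5)


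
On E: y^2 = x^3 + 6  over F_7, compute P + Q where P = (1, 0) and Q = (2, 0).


P != Q, so use the chord formula.
s = (y2 - y1) / (x2 - x1) = (0) / (1) mod 7 = 0
x3 = s^2 - x1 - x2 mod 7 = 0^2 - 1 - 2 = 4
y3 = s (x1 - x3) - y1 mod 7 = 0 * (1 - 4) - 0 = 0

P + Q = (4, 0)


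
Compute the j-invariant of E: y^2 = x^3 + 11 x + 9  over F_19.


Delta = -16(4 a^3 + 27 b^2) mod 19 = 18
-1728 * (4 a)^3 = -1728 * (4*11)^3 mod 19 = 7
j = 7 * 18^(-1) mod 19 = 12

j = 12 (mod 19)


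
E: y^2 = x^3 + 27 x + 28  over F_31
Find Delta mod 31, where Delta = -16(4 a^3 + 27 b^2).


4 a^3 + 27 b^2 = 4*27^3 + 27*28^2 = 78732 + 21168 = 99900
Delta = -16 * (99900) = -1598400
Delta mod 31 = 22

Delta = 22 (mod 31)


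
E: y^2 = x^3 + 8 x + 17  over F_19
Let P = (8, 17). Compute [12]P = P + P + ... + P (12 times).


k = 12 = 1100_2 (binary, LSB first: 0011)
Double-and-add from P = (8, 17):
  bit 0 = 0: acc unchanged = O
  bit 1 = 0: acc unchanged = O
  bit 2 = 1: acc = O + (0, 6) = (0, 6)
  bit 3 = 1: acc = (0, 6) + (11, 12) = (5, 12)

12P = (5, 12)


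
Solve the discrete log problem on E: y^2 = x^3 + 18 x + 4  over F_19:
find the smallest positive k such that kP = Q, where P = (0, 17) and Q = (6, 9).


Enumerate multiples of P until we hit Q = (6, 9):
  1P = (0, 17)
  2P = (6, 10)
  3P = (17, 6)
  4P = (18, 17)
  5P = (1, 2)
  6P = (15, 18)
  7P = (10, 14)
  8P = (7, 6)
  9P = (4, 11)
  10P = (3, 16)
  11P = (14, 13)
  12P = (14, 6)
  13P = (3, 3)
  14P = (4, 8)
  15P = (7, 13)
  16P = (10, 5)
  17P = (15, 1)
  18P = (1, 17)
  19P = (18, 2)
  20P = (17, 13)
  21P = (6, 9)
Match found at i = 21.

k = 21


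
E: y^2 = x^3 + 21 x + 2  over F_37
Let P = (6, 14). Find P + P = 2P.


Doubling: s = (3 x1^2 + a) / (2 y1)
s = (3*6^2 + 21) / (2*14) mod 37 = 35
x3 = s^2 - 2 x1 mod 37 = 35^2 - 2*6 = 29
y3 = s (x1 - x3) - y1 mod 37 = 35 * (6 - 29) - 14 = 32

2P = (29, 32)


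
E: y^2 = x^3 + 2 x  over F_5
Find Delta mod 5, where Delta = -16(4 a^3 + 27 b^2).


4 a^3 + 27 b^2 = 4*2^3 + 27*0^2 = 32 + 0 = 32
Delta = -16 * (32) = -512
Delta mod 5 = 3

Delta = 3 (mod 5)


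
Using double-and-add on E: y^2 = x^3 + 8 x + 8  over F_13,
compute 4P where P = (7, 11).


k = 4 = 100_2 (binary, LSB first: 001)
Double-and-add from P = (7, 11):
  bit 0 = 0: acc unchanged = O
  bit 1 = 0: acc unchanged = O
  bit 2 = 1: acc = O + (7, 2) = (7, 2)

4P = (7, 2)


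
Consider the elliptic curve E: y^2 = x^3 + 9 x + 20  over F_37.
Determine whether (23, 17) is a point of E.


Check whether y^2 = x^3 + 9 x + 20 (mod 37) for (x, y) = (23, 17).
LHS: y^2 = 17^2 mod 37 = 30
RHS: x^3 + 9 x + 20 = 23^3 + 9*23 + 20 mod 37 = 36
LHS != RHS

No, not on the curve


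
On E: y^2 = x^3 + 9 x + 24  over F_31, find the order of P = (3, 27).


Compute successive multiples of P until we hit O:
  1P = (3, 27)
  2P = (22, 12)
  3P = (25, 23)
  4P = (12, 0)
  5P = (25, 8)
  6P = (22, 19)
  7P = (3, 4)
  8P = O

ord(P) = 8


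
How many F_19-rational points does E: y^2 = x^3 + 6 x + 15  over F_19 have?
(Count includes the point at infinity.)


For each x in F_19, count y with y^2 = x^3 + 6 x + 15 mod 19:
  x = 2: RHS = 16, y in [4, 15]  -> 2 point(s)
  x = 6: RHS = 1, y in [1, 18]  -> 2 point(s)
  x = 7: RHS = 1, y in [1, 18]  -> 2 point(s)
  x = 8: RHS = 5, y in [9, 10]  -> 2 point(s)
  x = 9: RHS = 0, y in [0]  -> 1 point(s)
  x = 10: RHS = 11, y in [7, 12]  -> 2 point(s)
  x = 11: RHS = 6, y in [5, 14]  -> 2 point(s)
Affine points: 13. Add the point at infinity: total = 14.

#E(F_19) = 14


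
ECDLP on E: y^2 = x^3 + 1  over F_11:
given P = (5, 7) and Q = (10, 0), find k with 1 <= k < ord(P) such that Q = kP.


Enumerate multiples of P until we hit Q = (10, 0):
  1P = (5, 7)
  2P = (10, 0)
Match found at i = 2.

k = 2


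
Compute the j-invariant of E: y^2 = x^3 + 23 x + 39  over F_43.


Delta = -16(4 a^3 + 27 b^2) mod 43 = 10
-1728 * (4 a)^3 = -1728 * (4*23)^3 mod 43 = 35
j = 35 * 10^(-1) mod 43 = 25

j = 25 (mod 43)


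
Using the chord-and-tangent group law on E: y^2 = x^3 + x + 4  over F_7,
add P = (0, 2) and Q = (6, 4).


P != Q, so use the chord formula.
s = (y2 - y1) / (x2 - x1) = (2) / (6) mod 7 = 5
x3 = s^2 - x1 - x2 mod 7 = 5^2 - 0 - 6 = 5
y3 = s (x1 - x3) - y1 mod 7 = 5 * (0 - 5) - 2 = 1

P + Q = (5, 1)


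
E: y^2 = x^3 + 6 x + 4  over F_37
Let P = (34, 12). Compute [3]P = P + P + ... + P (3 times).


k = 3 = 11_2 (binary, LSB first: 11)
Double-and-add from P = (34, 12):
  bit 0 = 1: acc = O + (34, 12) = (34, 12)
  bit 1 = 1: acc = (34, 12) + (5, 14) = (5, 23)

3P = (5, 23)


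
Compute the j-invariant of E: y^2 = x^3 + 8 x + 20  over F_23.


Delta = -16(4 a^3 + 27 b^2) mod 23 = 6
-1728 * (4 a)^3 = -1728 * (4*8)^3 mod 23 = 21
j = 21 * 6^(-1) mod 23 = 15

j = 15 (mod 23)


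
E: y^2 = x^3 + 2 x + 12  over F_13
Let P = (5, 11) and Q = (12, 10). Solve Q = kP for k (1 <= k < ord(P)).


Enumerate multiples of P until we hit Q = (12, 10):
  1P = (5, 11)
  2P = (12, 10)
Match found at i = 2.

k = 2


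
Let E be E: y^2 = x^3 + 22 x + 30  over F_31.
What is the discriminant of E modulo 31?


4 a^3 + 27 b^2 = 4*22^3 + 27*30^2 = 42592 + 24300 = 66892
Delta = -16 * (66892) = -1070272
Delta mod 31 = 3

Delta = 3 (mod 31)


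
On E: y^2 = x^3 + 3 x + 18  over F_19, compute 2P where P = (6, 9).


Doubling: s = (3 x1^2 + a) / (2 y1)
s = (3*6^2 + 3) / (2*9) mod 19 = 3
x3 = s^2 - 2 x1 mod 19 = 3^2 - 2*6 = 16
y3 = s (x1 - x3) - y1 mod 19 = 3 * (6 - 16) - 9 = 18

2P = (16, 18)


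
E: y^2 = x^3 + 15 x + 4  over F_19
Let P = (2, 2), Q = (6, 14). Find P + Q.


P != Q, so use the chord formula.
s = (y2 - y1) / (x2 - x1) = (12) / (4) mod 19 = 3
x3 = s^2 - x1 - x2 mod 19 = 3^2 - 2 - 6 = 1
y3 = s (x1 - x3) - y1 mod 19 = 3 * (2 - 1) - 2 = 1

P + Q = (1, 1)


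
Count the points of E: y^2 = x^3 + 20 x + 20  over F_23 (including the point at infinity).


For each x in F_23, count y with y^2 = x^3 + 20 x + 20 mod 23:
  x = 1: RHS = 18, y in [8, 15]  -> 2 point(s)
  x = 4: RHS = 3, y in [7, 16]  -> 2 point(s)
  x = 8: RHS = 2, y in [5, 18]  -> 2 point(s)
  x = 9: RHS = 9, y in [3, 20]  -> 2 point(s)
  x = 10: RHS = 1, y in [1, 22]  -> 2 point(s)
  x = 13: RHS = 16, y in [4, 19]  -> 2 point(s)
  x = 14: RHS = 8, y in [10, 13]  -> 2 point(s)
  x = 17: RHS = 6, y in [11, 12]  -> 2 point(s)
  x = 18: RHS = 2, y in [5, 18]  -> 2 point(s)
  x = 20: RHS = 2, y in [5, 18]  -> 2 point(s)
  x = 21: RHS = 18, y in [8, 15]  -> 2 point(s)
Affine points: 22. Add the point at infinity: total = 23.

#E(F_23) = 23


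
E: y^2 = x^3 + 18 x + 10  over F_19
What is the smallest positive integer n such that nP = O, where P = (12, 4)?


Compute successive multiples of P until we hit O:
  1P = (12, 4)
  2P = (11, 0)
  3P = (12, 15)
  4P = O

ord(P) = 4


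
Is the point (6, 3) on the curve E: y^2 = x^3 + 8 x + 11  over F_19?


Check whether y^2 = x^3 + 8 x + 11 (mod 19) for (x, y) = (6, 3).
LHS: y^2 = 3^2 mod 19 = 9
RHS: x^3 + 8 x + 11 = 6^3 + 8*6 + 11 mod 19 = 9
LHS = RHS

Yes, on the curve


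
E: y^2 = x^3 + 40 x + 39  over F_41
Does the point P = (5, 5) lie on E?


Check whether y^2 = x^3 + 40 x + 39 (mod 41) for (x, y) = (5, 5).
LHS: y^2 = 5^2 mod 41 = 25
RHS: x^3 + 40 x + 39 = 5^3 + 40*5 + 39 mod 41 = 36
LHS != RHS

No, not on the curve


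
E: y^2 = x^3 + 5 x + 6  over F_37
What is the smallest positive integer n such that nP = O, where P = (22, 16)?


Compute successive multiples of P until we hit O:
  1P = (22, 16)
  2P = (26, 10)
  3P = (19, 35)
  4P = (32, 35)
  5P = (4, 33)
  6P = (20, 15)
  7P = (23, 2)
  8P = (3, 14)
  ... (continuing to 46P)
  46P = O

ord(P) = 46


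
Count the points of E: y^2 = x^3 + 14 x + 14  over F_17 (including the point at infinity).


For each x in F_17, count y with y^2 = x^3 + 14 x + 14 mod 17:
  x = 2: RHS = 16, y in [4, 13]  -> 2 point(s)
  x = 3: RHS = 15, y in [7, 10]  -> 2 point(s)
  x = 4: RHS = 15, y in [7, 10]  -> 2 point(s)
  x = 6: RHS = 8, y in [5, 12]  -> 2 point(s)
  x = 7: RHS = 13, y in [8, 9]  -> 2 point(s)
  x = 8: RHS = 9, y in [3, 14]  -> 2 point(s)
  x = 9: RHS = 2, y in [6, 11]  -> 2 point(s)
  x = 10: RHS = 15, y in [7, 10]  -> 2 point(s)
  x = 13: RHS = 13, y in [8, 9]  -> 2 point(s)
  x = 14: RHS = 13, y in [8, 9]  -> 2 point(s)
  x = 16: RHS = 16, y in [4, 13]  -> 2 point(s)
Affine points: 22. Add the point at infinity: total = 23.

#E(F_17) = 23


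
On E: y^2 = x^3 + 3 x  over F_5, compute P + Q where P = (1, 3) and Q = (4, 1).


P != Q, so use the chord formula.
s = (y2 - y1) / (x2 - x1) = (3) / (3) mod 5 = 1
x3 = s^2 - x1 - x2 mod 5 = 1^2 - 1 - 4 = 1
y3 = s (x1 - x3) - y1 mod 5 = 1 * (1 - 1) - 3 = 2

P + Q = (1, 2)


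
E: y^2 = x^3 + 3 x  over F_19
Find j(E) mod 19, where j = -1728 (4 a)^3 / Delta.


Delta = -16(4 a^3 + 27 b^2) mod 19 = 1
-1728 * (4 a)^3 = -1728 * (4*3)^3 mod 19 = 18
j = 18 * 1^(-1) mod 19 = 18

j = 18 (mod 19)


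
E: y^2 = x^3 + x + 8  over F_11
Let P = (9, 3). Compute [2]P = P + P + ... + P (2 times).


k = 2 = 10_2 (binary, LSB first: 01)
Double-and-add from P = (9, 3):
  bit 0 = 0: acc unchanged = O
  bit 1 = 1: acc = O + (9, 8) = (9, 8)

2P = (9, 8)


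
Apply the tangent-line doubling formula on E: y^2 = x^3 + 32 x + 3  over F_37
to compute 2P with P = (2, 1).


Doubling: s = (3 x1^2 + a) / (2 y1)
s = (3*2^2 + 32) / (2*1) mod 37 = 22
x3 = s^2 - 2 x1 mod 37 = 22^2 - 2*2 = 36
y3 = s (x1 - x3) - y1 mod 37 = 22 * (2 - 36) - 1 = 28

2P = (36, 28)


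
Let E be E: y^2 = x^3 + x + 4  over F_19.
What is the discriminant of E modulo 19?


4 a^3 + 27 b^2 = 4*1^3 + 27*4^2 = 4 + 432 = 436
Delta = -16 * (436) = -6976
Delta mod 19 = 16

Delta = 16 (mod 19)


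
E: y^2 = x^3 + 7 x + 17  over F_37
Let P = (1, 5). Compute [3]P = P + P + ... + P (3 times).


k = 3 = 11_2 (binary, LSB first: 11)
Double-and-add from P = (1, 5):
  bit 0 = 1: acc = O + (1, 5) = (1, 5)
  bit 1 = 1: acc = (1, 5) + (36, 34) = (16, 9)

3P = (16, 9)


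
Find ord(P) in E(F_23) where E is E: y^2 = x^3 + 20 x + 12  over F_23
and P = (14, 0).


Compute successive multiples of P until we hit O:
  1P = (14, 0)
  2P = O

ord(P) = 2


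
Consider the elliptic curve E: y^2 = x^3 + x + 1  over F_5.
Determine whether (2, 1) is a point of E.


Check whether y^2 = x^3 + 1 x + 1 (mod 5) for (x, y) = (2, 1).
LHS: y^2 = 1^2 mod 5 = 1
RHS: x^3 + 1 x + 1 = 2^3 + 1*2 + 1 mod 5 = 1
LHS = RHS

Yes, on the curve


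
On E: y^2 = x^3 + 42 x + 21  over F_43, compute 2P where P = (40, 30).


Doubling: s = (3 x1^2 + a) / (2 y1)
s = (3*40^2 + 42) / (2*30) mod 43 = 42
x3 = s^2 - 2 x1 mod 43 = 42^2 - 2*40 = 7
y3 = s (x1 - x3) - y1 mod 43 = 42 * (40 - 7) - 30 = 23

2P = (7, 23)


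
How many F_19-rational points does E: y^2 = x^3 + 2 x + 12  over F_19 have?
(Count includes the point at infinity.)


For each x in F_19, count y with y^2 = x^3 + 2 x + 12 mod 19:
  x = 2: RHS = 5, y in [9, 10]  -> 2 point(s)
  x = 3: RHS = 7, y in [8, 11]  -> 2 point(s)
  x = 10: RHS = 6, y in [5, 14]  -> 2 point(s)
  x = 11: RHS = 16, y in [4, 15]  -> 2 point(s)
  x = 12: RHS = 16, y in [4, 15]  -> 2 point(s)
  x = 15: RHS = 16, y in [4, 15]  -> 2 point(s)
  x = 16: RHS = 17, y in [6, 13]  -> 2 point(s)
  x = 17: RHS = 0, y in [0]  -> 1 point(s)
  x = 18: RHS = 9, y in [3, 16]  -> 2 point(s)
Affine points: 17. Add the point at infinity: total = 18.

#E(F_19) = 18


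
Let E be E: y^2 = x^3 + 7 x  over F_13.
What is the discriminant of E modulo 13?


4 a^3 + 27 b^2 = 4*7^3 + 27*0^2 = 1372 + 0 = 1372
Delta = -16 * (1372) = -21952
Delta mod 13 = 5

Delta = 5 (mod 13)


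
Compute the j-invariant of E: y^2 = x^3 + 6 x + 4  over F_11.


Delta = -16(4 a^3 + 27 b^2) mod 11 = 10
-1728 * (4 a)^3 = -1728 * (4*6)^3 mod 11 = 3
j = 3 * 10^(-1) mod 11 = 8

j = 8 (mod 11)


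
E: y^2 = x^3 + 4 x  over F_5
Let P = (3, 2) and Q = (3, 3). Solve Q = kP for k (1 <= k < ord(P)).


Enumerate multiples of P until we hit Q = (3, 3):
  1P = (3, 2)
  2P = (0, 0)
  3P = (3, 3)
Match found at i = 3.

k = 3


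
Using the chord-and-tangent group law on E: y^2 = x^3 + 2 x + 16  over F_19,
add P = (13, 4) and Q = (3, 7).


P != Q, so use the chord formula.
s = (y2 - y1) / (x2 - x1) = (3) / (9) mod 19 = 13
x3 = s^2 - x1 - x2 mod 19 = 13^2 - 13 - 3 = 1
y3 = s (x1 - x3) - y1 mod 19 = 13 * (13 - 1) - 4 = 0

P + Q = (1, 0)


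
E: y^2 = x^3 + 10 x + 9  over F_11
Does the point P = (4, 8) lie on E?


Check whether y^2 = x^3 + 10 x + 9 (mod 11) for (x, y) = (4, 8).
LHS: y^2 = 8^2 mod 11 = 9
RHS: x^3 + 10 x + 9 = 4^3 + 10*4 + 9 mod 11 = 3
LHS != RHS

No, not on the curve


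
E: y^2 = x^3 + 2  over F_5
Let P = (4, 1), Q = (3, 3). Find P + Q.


P != Q, so use the chord formula.
s = (y2 - y1) / (x2 - x1) = (2) / (4) mod 5 = 3
x3 = s^2 - x1 - x2 mod 5 = 3^2 - 4 - 3 = 2
y3 = s (x1 - x3) - y1 mod 5 = 3 * (4 - 2) - 1 = 0

P + Q = (2, 0)


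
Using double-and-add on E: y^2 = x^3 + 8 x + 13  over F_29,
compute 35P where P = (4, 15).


k = 35 = 100011_2 (binary, LSB first: 110001)
Double-and-add from P = (4, 15):
  bit 0 = 1: acc = O + (4, 15) = (4, 15)
  bit 1 = 1: acc = (4, 15) + (25, 27) = (24, 15)
  bit 2 = 0: acc unchanged = (24, 15)
  bit 3 = 0: acc unchanged = (24, 15)
  bit 4 = 0: acc unchanged = (24, 15)
  bit 5 = 1: acc = (24, 15) + (0, 19) = (1, 15)

35P = (1, 15)


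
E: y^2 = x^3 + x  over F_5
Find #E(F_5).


For each x in F_5, count y with y^2 = x^3 + 1 x + 0 mod 5:
  x = 0: RHS = 0, y in [0]  -> 1 point(s)
  x = 2: RHS = 0, y in [0]  -> 1 point(s)
  x = 3: RHS = 0, y in [0]  -> 1 point(s)
Affine points: 3. Add the point at infinity: total = 4.

#E(F_5) = 4


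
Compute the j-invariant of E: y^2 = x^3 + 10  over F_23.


Delta = -16(4 a^3 + 27 b^2) mod 23 = 17
-1728 * (4 a)^3 = -1728 * (4*0)^3 mod 23 = 0
j = 0 * 17^(-1) mod 23 = 0

j = 0 (mod 23)


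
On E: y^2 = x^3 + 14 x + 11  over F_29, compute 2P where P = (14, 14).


Doubling: s = (3 x1^2 + a) / (2 y1)
s = (3*14^2 + 14) / (2*14) mod 29 = 7
x3 = s^2 - 2 x1 mod 29 = 7^2 - 2*14 = 21
y3 = s (x1 - x3) - y1 mod 29 = 7 * (14 - 21) - 14 = 24

2P = (21, 24)


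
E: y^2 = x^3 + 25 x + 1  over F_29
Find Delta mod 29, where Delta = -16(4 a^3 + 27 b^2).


4 a^3 + 27 b^2 = 4*25^3 + 27*1^2 = 62500 + 27 = 62527
Delta = -16 * (62527) = -1000432
Delta mod 29 = 10

Delta = 10 (mod 29)


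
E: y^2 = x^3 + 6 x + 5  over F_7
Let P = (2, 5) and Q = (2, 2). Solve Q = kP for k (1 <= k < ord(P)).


Enumerate multiples of P until we hit Q = (2, 2):
  1P = (2, 5)
  2P = (4, 4)
  3P = (3, 6)
  4P = (3, 1)
  5P = (4, 3)
  6P = (2, 2)
Match found at i = 6.

k = 6


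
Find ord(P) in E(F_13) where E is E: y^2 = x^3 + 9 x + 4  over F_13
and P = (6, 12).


Compute successive multiples of P until we hit O:
  1P = (6, 12)
  2P = (1, 1)
  3P = (2, 2)
  4P = (8, 9)
  5P = (11, 2)
  6P = (0, 2)
  7P = (4, 0)
  8P = (0, 11)
  ... (continuing to 14P)
  14P = O

ord(P) = 14


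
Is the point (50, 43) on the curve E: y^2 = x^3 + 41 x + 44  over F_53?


Check whether y^2 = x^3 + 41 x + 44 (mod 53) for (x, y) = (50, 43).
LHS: y^2 = 43^2 mod 53 = 47
RHS: x^3 + 41 x + 44 = 50^3 + 41*50 + 44 mod 53 = 0
LHS != RHS

No, not on the curve


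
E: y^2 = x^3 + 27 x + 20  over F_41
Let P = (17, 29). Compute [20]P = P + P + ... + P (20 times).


k = 20 = 10100_2 (binary, LSB first: 00101)
Double-and-add from P = (17, 29):
  bit 0 = 0: acc unchanged = O
  bit 1 = 0: acc unchanged = O
  bit 2 = 1: acc = O + (3, 13) = (3, 13)
  bit 3 = 0: acc unchanged = (3, 13)
  bit 4 = 1: acc = (3, 13) + (23, 37) = (23, 4)

20P = (23, 4)


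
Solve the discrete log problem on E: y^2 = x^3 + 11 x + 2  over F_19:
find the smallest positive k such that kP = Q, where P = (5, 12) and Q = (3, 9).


Enumerate multiples of P until we hit Q = (3, 9):
  1P = (5, 12)
  2P = (13, 10)
  3P = (7, 17)
  4P = (18, 3)
  5P = (3, 10)
  6P = (12, 0)
  7P = (3, 9)
Match found at i = 7.

k = 7


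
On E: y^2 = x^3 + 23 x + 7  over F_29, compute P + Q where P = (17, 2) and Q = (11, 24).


P != Q, so use the chord formula.
s = (y2 - y1) / (x2 - x1) = (22) / (23) mod 29 = 6
x3 = s^2 - x1 - x2 mod 29 = 6^2 - 17 - 11 = 8
y3 = s (x1 - x3) - y1 mod 29 = 6 * (17 - 8) - 2 = 23

P + Q = (8, 23)


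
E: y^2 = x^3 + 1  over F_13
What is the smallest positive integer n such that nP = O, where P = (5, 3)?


Compute successive multiples of P until we hit O:
  1P = (5, 3)
  2P = (0, 1)
  3P = (4, 0)
  4P = (0, 12)
  5P = (5, 10)
  6P = O

ord(P) = 6


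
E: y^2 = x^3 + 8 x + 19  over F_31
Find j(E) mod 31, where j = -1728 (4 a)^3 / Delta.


Delta = -16(4 a^3 + 27 b^2) mod 31 = 8
-1728 * (4 a)^3 = -1728 * (4*8)^3 mod 31 = 8
j = 8 * 8^(-1) mod 31 = 1

j = 1 (mod 31)


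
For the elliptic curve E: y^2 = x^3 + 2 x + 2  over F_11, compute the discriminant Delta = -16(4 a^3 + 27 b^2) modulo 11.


4 a^3 + 27 b^2 = 4*2^3 + 27*2^2 = 32 + 108 = 140
Delta = -16 * (140) = -2240
Delta mod 11 = 4

Delta = 4 (mod 11)


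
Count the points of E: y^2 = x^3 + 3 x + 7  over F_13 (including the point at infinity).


For each x in F_13, count y with y^2 = x^3 + 3 x + 7 mod 13:
  x = 3: RHS = 4, y in [2, 11]  -> 2 point(s)
  x = 5: RHS = 4, y in [2, 11]  -> 2 point(s)
  x = 8: RHS = 10, y in [6, 7]  -> 2 point(s)
  x = 9: RHS = 9, y in [3, 10]  -> 2 point(s)
  x = 10: RHS = 10, y in [6, 7]  -> 2 point(s)
  x = 12: RHS = 3, y in [4, 9]  -> 2 point(s)
Affine points: 12. Add the point at infinity: total = 13.

#E(F_13) = 13


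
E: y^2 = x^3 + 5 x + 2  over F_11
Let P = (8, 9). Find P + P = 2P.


Doubling: s = (3 x1^2 + a) / (2 y1)
s = (3*8^2 + 5) / (2*9) mod 11 = 3
x3 = s^2 - 2 x1 mod 11 = 3^2 - 2*8 = 4
y3 = s (x1 - x3) - y1 mod 11 = 3 * (8 - 4) - 9 = 3

2P = (4, 3)


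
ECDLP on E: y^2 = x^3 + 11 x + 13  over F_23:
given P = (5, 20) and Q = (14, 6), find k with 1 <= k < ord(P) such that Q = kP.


Enumerate multiples of P until we hit Q = (14, 6):
  1P = (5, 20)
  2P = (14, 17)
  3P = (22, 1)
  4P = (22, 22)
  5P = (14, 6)
Match found at i = 5.

k = 5


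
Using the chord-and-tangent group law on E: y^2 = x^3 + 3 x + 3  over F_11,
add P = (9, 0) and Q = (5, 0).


P != Q, so use the chord formula.
s = (y2 - y1) / (x2 - x1) = (0) / (7) mod 11 = 0
x3 = s^2 - x1 - x2 mod 11 = 0^2 - 9 - 5 = 8
y3 = s (x1 - x3) - y1 mod 11 = 0 * (9 - 8) - 0 = 0

P + Q = (8, 0)


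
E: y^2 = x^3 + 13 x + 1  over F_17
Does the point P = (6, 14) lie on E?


Check whether y^2 = x^3 + 13 x + 1 (mod 17) for (x, y) = (6, 14).
LHS: y^2 = 14^2 mod 17 = 9
RHS: x^3 + 13 x + 1 = 6^3 + 13*6 + 1 mod 17 = 6
LHS != RHS

No, not on the curve


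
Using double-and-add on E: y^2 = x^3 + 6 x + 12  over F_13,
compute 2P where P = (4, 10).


k = 2 = 10_2 (binary, LSB first: 01)
Double-and-add from P = (4, 10):
  bit 0 = 0: acc unchanged = O
  bit 1 = 1: acc = O + (8, 0) = (8, 0)

2P = (8, 0)


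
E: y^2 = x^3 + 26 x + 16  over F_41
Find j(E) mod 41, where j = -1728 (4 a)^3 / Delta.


Delta = -16(4 a^3 + 27 b^2) mod 41 = 38
-1728 * (4 a)^3 = -1728 * (4*26)^3 mod 41 = 31
j = 31 * 38^(-1) mod 41 = 17

j = 17 (mod 41)


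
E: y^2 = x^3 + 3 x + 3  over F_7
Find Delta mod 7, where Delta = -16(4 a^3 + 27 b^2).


4 a^3 + 27 b^2 = 4*3^3 + 27*3^2 = 108 + 243 = 351
Delta = -16 * (351) = -5616
Delta mod 7 = 5

Delta = 5 (mod 7)


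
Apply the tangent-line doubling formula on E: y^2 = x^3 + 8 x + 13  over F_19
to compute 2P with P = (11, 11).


Doubling: s = (3 x1^2 + a) / (2 y1)
s = (3*11^2 + 8) / (2*11) mod 19 = 16
x3 = s^2 - 2 x1 mod 19 = 16^2 - 2*11 = 6
y3 = s (x1 - x3) - y1 mod 19 = 16 * (11 - 6) - 11 = 12

2P = (6, 12)


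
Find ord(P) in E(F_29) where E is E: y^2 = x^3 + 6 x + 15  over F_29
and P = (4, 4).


Compute successive multiples of P until we hit O:
  1P = (4, 4)
  2P = (14, 1)
  3P = (5, 5)
  4P = (21, 8)
  5P = (17, 10)
  6P = (24, 18)
  7P = (7, 20)
  8P = (11, 7)
  ... (continuing to 38P)
  38P = O

ord(P) = 38


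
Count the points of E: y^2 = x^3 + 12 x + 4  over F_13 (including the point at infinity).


For each x in F_13, count y with y^2 = x^3 + 12 x + 4 mod 13:
  x = 0: RHS = 4, y in [2, 11]  -> 2 point(s)
  x = 1: RHS = 4, y in [2, 11]  -> 2 point(s)
  x = 2: RHS = 10, y in [6, 7]  -> 2 point(s)
  x = 4: RHS = 12, y in [5, 8]  -> 2 point(s)
  x = 8: RHS = 1, y in [1, 12]  -> 2 point(s)
  x = 9: RHS = 9, y in [3, 10]  -> 2 point(s)
  x = 12: RHS = 4, y in [2, 11]  -> 2 point(s)
Affine points: 14. Add the point at infinity: total = 15.

#E(F_13) = 15


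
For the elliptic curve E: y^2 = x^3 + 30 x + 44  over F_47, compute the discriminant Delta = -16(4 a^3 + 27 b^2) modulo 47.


4 a^3 + 27 b^2 = 4*30^3 + 27*44^2 = 108000 + 52272 = 160272
Delta = -16 * (160272) = -2564352
Delta mod 47 = 15

Delta = 15 (mod 47)


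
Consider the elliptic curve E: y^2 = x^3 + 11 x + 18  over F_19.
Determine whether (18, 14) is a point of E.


Check whether y^2 = x^3 + 11 x + 18 (mod 19) for (x, y) = (18, 14).
LHS: y^2 = 14^2 mod 19 = 6
RHS: x^3 + 11 x + 18 = 18^3 + 11*18 + 18 mod 19 = 6
LHS = RHS

Yes, on the curve


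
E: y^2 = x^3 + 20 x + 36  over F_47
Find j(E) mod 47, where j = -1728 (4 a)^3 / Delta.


Delta = -16(4 a^3 + 27 b^2) mod 47 = 10
-1728 * (4 a)^3 = -1728 * (4*20)^3 mod 47 = 37
j = 37 * 10^(-1) mod 47 = 46

j = 46 (mod 47)


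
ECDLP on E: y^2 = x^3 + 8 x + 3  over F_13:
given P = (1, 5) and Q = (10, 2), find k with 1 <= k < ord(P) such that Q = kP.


Enumerate multiples of P until we hit Q = (10, 2):
  1P = (1, 5)
  2P = (10, 2)
Match found at i = 2.

k = 2


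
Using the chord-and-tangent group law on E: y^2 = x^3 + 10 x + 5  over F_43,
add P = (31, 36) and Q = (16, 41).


P != Q, so use the chord formula.
s = (y2 - y1) / (x2 - x1) = (5) / (28) mod 43 = 14
x3 = s^2 - x1 - x2 mod 43 = 14^2 - 31 - 16 = 20
y3 = s (x1 - x3) - y1 mod 43 = 14 * (31 - 20) - 36 = 32

P + Q = (20, 32)


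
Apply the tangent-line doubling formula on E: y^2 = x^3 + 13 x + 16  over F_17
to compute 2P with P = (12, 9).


Doubling: s = (3 x1^2 + a) / (2 y1)
s = (3*12^2 + 13) / (2*9) mod 17 = 3
x3 = s^2 - 2 x1 mod 17 = 3^2 - 2*12 = 2
y3 = s (x1 - x3) - y1 mod 17 = 3 * (12 - 2) - 9 = 4

2P = (2, 4)


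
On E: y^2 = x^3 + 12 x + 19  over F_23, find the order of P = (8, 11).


Compute successive multiples of P until we hit O:
  1P = (8, 11)
  2P = (16, 11)
  3P = (22, 12)
  4P = (18, 8)
  5P = (1, 3)
  6P = (20, 18)
  7P = (7, 3)
  8P = (3, 6)
  ... (continuing to 27P)
  27P = O

ord(P) = 27


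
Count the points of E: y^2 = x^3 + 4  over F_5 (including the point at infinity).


For each x in F_5, count y with y^2 = x^3 + 0 x + 4 mod 5:
  x = 0: RHS = 4, y in [2, 3]  -> 2 point(s)
  x = 1: RHS = 0, y in [0]  -> 1 point(s)
  x = 3: RHS = 1, y in [1, 4]  -> 2 point(s)
Affine points: 5. Add the point at infinity: total = 6.

#E(F_5) = 6


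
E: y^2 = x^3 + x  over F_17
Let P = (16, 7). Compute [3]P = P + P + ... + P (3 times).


k = 3 = 11_2 (binary, LSB first: 11)
Double-and-add from P = (16, 7):
  bit 0 = 1: acc = O + (16, 7) = (16, 7)
  bit 1 = 1: acc = (16, 7) + (0, 0) = (16, 10)

3P = (16, 10)


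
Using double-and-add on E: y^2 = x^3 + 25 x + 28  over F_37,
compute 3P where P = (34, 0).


k = 3 = 11_2 (binary, LSB first: 11)
Double-and-add from P = (34, 0):
  bit 0 = 1: acc = O + (34, 0) = (34, 0)
  bit 1 = 1: acc = (34, 0) + O = (34, 0)

3P = (34, 0)


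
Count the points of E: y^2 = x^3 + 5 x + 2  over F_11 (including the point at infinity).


For each x in F_11, count y with y^2 = x^3 + 5 x + 2 mod 11:
  x = 2: RHS = 9, y in [3, 8]  -> 2 point(s)
  x = 3: RHS = 0, y in [0]  -> 1 point(s)
  x = 4: RHS = 9, y in [3, 8]  -> 2 point(s)
  x = 5: RHS = 9, y in [3, 8]  -> 2 point(s)
  x = 8: RHS = 4, y in [2, 9]  -> 2 point(s)
Affine points: 9. Add the point at infinity: total = 10.

#E(F_11) = 10


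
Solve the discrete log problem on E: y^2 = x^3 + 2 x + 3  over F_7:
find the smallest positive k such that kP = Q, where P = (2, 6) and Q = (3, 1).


Enumerate multiples of P until we hit Q = (3, 1):
  1P = (2, 6)
  2P = (3, 1)
Match found at i = 2.

k = 2


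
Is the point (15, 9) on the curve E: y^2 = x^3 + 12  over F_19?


Check whether y^2 = x^3 + 0 x + 12 (mod 19) for (x, y) = (15, 9).
LHS: y^2 = 9^2 mod 19 = 5
RHS: x^3 + 0 x + 12 = 15^3 + 0*15 + 12 mod 19 = 5
LHS = RHS

Yes, on the curve


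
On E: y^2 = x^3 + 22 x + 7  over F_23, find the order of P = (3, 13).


Compute successive multiples of P until we hit O:
  1P = (3, 13)
  2P = (18, 18)
  3P = (20, 12)
  4P = (16, 4)
  5P = (17, 2)
  6P = (15, 3)
  7P = (14, 0)
  8P = (15, 20)
  ... (continuing to 14P)
  14P = O

ord(P) = 14


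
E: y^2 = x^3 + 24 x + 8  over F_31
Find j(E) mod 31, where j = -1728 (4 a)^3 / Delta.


Delta = -16(4 a^3 + 27 b^2) mod 31 = 8
-1728 * (4 a)^3 = -1728 * (4*24)^3 mod 31 = 30
j = 30 * 8^(-1) mod 31 = 27

j = 27 (mod 31)


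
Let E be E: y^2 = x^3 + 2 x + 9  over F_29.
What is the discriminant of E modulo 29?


4 a^3 + 27 b^2 = 4*2^3 + 27*9^2 = 32 + 2187 = 2219
Delta = -16 * (2219) = -35504
Delta mod 29 = 21

Delta = 21 (mod 29)


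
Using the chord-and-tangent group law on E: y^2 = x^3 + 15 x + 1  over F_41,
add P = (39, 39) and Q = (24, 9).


P != Q, so use the chord formula.
s = (y2 - y1) / (x2 - x1) = (11) / (26) mod 41 = 2
x3 = s^2 - x1 - x2 mod 41 = 2^2 - 39 - 24 = 23
y3 = s (x1 - x3) - y1 mod 41 = 2 * (39 - 23) - 39 = 34

P + Q = (23, 34)


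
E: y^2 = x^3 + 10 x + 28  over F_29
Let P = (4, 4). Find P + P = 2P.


Doubling: s = (3 x1^2 + a) / (2 y1)
s = (3*4^2 + 10) / (2*4) mod 29 = 0
x3 = s^2 - 2 x1 mod 29 = 0^2 - 2*4 = 21
y3 = s (x1 - x3) - y1 mod 29 = 0 * (4 - 21) - 4 = 25

2P = (21, 25)


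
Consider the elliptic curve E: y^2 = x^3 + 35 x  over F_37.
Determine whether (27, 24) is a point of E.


Check whether y^2 = x^3 + 35 x + 0 (mod 37) for (x, y) = (27, 24).
LHS: y^2 = 24^2 mod 37 = 21
RHS: x^3 + 35 x + 0 = 27^3 + 35*27 + 0 mod 37 = 19
LHS != RHS

No, not on the curve


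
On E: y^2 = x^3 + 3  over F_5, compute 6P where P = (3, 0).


k = 6 = 110_2 (binary, LSB first: 011)
Double-and-add from P = (3, 0):
  bit 0 = 0: acc unchanged = O
  bit 1 = 1: acc = O + O = O
  bit 2 = 1: acc = O + O = O

6P = O


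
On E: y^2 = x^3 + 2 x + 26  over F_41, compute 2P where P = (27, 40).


Doubling: s = (3 x1^2 + a) / (2 y1)
s = (3*27^2 + 2) / (2*40) mod 41 = 33
x3 = s^2 - 2 x1 mod 41 = 33^2 - 2*27 = 10
y3 = s (x1 - x3) - y1 mod 41 = 33 * (27 - 10) - 40 = 29

2P = (10, 29)


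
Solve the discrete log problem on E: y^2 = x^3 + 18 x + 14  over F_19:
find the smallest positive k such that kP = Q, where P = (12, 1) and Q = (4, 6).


Enumerate multiples of P until we hit Q = (4, 6):
  1P = (12, 1)
  2P = (4, 13)
  3P = (10, 15)
  4P = (8, 9)
  5P = (3, 0)
  6P = (8, 10)
  7P = (10, 4)
  8P = (4, 6)
Match found at i = 8.

k = 8


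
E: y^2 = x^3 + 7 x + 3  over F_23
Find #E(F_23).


For each x in F_23, count y with y^2 = x^3 + 7 x + 3 mod 23:
  x = 0: RHS = 3, y in [7, 16]  -> 2 point(s)
  x = 2: RHS = 2, y in [5, 18]  -> 2 point(s)
  x = 4: RHS = 3, y in [7, 16]  -> 2 point(s)
  x = 5: RHS = 2, y in [5, 18]  -> 2 point(s)
  x = 6: RHS = 8, y in [10, 13]  -> 2 point(s)
  x = 7: RHS = 4, y in [2, 21]  -> 2 point(s)
  x = 9: RHS = 13, y in [6, 17]  -> 2 point(s)
  x = 11: RHS = 8, y in [10, 13]  -> 2 point(s)
  x = 14: RHS = 16, y in [4, 19]  -> 2 point(s)
  x = 16: RHS = 2, y in [5, 18]  -> 2 point(s)
  x = 18: RHS = 4, y in [2, 21]  -> 2 point(s)
  x = 19: RHS = 3, y in [7, 16]  -> 2 point(s)
  x = 20: RHS = 1, y in [1, 22]  -> 2 point(s)
  x = 21: RHS = 4, y in [2, 21]  -> 2 point(s)
  x = 22: RHS = 18, y in [8, 15]  -> 2 point(s)
Affine points: 30. Add the point at infinity: total = 31.

#E(F_23) = 31
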